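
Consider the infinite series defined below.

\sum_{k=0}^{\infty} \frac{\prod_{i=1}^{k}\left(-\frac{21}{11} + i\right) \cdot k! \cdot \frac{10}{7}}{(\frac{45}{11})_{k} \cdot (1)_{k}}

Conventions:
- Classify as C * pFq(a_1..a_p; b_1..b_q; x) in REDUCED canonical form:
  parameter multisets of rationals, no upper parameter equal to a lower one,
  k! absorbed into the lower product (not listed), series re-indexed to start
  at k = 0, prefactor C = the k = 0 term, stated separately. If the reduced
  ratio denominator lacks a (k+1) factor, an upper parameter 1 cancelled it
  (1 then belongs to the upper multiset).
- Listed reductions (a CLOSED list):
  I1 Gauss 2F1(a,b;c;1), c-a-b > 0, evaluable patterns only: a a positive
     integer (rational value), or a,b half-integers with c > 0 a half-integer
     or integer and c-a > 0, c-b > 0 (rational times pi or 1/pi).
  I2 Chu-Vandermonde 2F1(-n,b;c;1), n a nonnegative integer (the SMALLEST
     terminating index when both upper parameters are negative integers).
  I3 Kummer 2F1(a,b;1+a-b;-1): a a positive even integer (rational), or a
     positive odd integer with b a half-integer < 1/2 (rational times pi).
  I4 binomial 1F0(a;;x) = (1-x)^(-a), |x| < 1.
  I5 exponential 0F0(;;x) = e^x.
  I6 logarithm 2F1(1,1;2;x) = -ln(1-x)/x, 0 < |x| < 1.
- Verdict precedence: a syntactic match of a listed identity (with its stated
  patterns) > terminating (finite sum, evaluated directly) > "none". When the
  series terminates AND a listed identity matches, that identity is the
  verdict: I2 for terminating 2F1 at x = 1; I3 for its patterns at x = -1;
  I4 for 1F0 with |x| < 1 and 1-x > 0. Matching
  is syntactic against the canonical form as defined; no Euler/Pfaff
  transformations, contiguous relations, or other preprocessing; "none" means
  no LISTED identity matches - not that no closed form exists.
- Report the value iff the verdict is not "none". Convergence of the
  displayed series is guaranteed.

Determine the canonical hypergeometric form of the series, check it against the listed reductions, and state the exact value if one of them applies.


Prefactor \frac{10}{7}, argument 1: 2F1 with upper {-\frac{10}{11}, 1} over lower {\frac{45}{11}}. Verdict (x = 1): Gauss's theorem (I1) applies (x = 1: the Gamma ratio telescopes since c-a-b = 4 > 0 and a = 1 in Z>0). Value: \frac{85}{77}.

Key step: from the first term \frac{10}{7}: the factorial ratio (C = 10/7) (k+a-1)!/(a-1)! is a rising factorial (a)_k.
Ratio: r(k) = 1 * (k-\frac{10}{11}) (k+1) / [(k+\frac{45}{11}) (k+1)] - rational in k, leading ratio 1; with t_0 = \frac{10}{7}, classification follows.


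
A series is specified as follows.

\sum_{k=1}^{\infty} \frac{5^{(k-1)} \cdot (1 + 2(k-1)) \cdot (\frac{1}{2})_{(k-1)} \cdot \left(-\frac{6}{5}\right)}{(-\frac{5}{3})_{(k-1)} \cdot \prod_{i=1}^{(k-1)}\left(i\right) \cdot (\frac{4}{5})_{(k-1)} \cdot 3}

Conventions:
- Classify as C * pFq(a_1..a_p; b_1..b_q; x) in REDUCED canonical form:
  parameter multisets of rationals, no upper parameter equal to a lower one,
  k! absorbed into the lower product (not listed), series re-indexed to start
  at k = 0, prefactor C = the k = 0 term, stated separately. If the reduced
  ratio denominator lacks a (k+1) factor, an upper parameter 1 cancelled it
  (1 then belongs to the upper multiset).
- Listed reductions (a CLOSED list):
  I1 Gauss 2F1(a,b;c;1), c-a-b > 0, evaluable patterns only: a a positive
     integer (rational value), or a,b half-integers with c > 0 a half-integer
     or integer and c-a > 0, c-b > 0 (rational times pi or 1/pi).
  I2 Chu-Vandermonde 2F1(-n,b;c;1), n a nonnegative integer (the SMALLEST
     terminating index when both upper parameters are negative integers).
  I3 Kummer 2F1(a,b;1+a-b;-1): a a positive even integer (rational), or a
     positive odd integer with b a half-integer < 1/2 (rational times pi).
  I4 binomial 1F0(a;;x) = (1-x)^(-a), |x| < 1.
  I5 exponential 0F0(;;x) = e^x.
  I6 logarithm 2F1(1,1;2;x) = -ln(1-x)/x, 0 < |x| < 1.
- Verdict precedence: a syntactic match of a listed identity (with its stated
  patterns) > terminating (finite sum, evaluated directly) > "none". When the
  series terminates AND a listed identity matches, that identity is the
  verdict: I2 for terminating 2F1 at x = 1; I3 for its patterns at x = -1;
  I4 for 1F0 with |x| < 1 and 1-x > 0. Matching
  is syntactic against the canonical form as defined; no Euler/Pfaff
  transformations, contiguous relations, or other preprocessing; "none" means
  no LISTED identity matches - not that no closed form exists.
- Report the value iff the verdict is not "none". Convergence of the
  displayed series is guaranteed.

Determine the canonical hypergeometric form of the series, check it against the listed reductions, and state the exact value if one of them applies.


At argument 5: a 1F2 with upper {\frac{3}{2}}, lower {-\frac{5}{3}, \frac{4}{5}}, scaled by C = -\frac{2}{5}. Verdict: no listed reduction: x = 5 and upper {\frac{3}{2}} fail every I1-I6 pattern.

The tell: t_0 = -\frac{2}{5} here, and the product of the first k integers (prefactor -2/5) is k!.
Term ratio: r(k) = 5 * (k+\frac{3}{2}) / [(k-\frac{5}{3}) (k+\frac{4}{5}) (k+1)] - poly over poly, x = 5 from leading terms; C = -\frac{2}{5} at k = 0.


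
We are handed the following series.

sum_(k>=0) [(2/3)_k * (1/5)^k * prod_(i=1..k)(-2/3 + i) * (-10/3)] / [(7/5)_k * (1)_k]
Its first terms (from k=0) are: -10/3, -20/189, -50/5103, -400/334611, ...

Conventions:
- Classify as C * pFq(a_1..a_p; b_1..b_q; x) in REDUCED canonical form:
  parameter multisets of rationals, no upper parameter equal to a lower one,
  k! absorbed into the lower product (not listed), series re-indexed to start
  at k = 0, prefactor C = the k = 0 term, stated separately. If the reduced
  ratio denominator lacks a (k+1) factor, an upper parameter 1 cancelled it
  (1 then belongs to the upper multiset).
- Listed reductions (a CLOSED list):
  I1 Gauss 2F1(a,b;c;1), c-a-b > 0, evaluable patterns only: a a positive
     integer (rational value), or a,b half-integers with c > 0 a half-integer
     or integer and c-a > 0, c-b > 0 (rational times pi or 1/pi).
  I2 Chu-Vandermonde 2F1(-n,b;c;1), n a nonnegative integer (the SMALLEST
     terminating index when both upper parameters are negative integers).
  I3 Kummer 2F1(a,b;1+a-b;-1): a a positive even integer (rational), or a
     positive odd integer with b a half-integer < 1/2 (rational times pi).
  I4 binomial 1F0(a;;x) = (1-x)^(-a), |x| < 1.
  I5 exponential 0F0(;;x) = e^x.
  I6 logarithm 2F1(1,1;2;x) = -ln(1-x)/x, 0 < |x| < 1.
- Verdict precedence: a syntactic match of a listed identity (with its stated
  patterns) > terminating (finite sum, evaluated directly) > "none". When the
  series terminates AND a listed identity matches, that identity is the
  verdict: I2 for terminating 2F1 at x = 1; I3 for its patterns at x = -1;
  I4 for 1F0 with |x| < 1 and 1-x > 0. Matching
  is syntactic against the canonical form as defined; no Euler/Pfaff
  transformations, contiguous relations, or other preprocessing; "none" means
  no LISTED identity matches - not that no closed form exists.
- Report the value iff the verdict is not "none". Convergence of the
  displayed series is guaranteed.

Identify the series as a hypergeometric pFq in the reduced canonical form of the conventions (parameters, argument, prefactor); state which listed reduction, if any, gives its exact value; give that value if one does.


First insight: from the first term -10/3: (1)_k (C = -10/3) is k! itself.
Term ratio: r(k) = (1/5) * (k+1/3) (k+2/3) / [(k+7/5) (k+1)] - rational; roots negated = parameters, x = (1/5), C = -10/3.

x = 1/5 here; the reduced form reads 2F1, upper {1/3, 2/3}, lower {7/5}, C = -10/3. Verdict: none (x = 1/5): each listed identity misses the multisets {1/3, 2/3} ; {7/5}.


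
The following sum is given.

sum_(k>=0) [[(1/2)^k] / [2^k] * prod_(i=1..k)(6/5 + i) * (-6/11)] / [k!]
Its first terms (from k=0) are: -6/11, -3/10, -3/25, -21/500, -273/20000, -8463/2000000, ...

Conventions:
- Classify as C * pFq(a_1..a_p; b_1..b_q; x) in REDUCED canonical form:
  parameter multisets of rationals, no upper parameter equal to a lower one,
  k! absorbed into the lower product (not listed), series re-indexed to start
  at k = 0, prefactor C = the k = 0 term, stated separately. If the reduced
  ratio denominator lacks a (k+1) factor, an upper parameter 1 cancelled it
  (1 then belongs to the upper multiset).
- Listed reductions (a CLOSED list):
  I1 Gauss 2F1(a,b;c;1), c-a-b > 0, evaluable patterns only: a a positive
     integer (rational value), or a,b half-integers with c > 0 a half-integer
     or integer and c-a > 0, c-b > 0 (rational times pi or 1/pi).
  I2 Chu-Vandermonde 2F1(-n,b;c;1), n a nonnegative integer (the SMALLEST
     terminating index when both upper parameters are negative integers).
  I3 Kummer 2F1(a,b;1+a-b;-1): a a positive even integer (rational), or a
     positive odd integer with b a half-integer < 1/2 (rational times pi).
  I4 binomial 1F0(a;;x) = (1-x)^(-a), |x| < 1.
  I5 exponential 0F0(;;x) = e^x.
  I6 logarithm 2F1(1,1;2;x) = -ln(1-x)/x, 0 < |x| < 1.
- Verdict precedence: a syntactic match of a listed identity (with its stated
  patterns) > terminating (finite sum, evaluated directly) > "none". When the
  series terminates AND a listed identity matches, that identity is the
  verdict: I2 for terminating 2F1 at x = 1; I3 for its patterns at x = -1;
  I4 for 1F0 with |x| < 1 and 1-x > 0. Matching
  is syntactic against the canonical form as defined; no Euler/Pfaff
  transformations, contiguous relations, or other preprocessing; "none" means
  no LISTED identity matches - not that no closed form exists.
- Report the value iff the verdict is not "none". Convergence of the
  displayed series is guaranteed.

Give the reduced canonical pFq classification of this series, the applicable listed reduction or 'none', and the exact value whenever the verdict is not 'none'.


The series (x = 1/4) is 1F0: upper {11/5}, lower {-}, prefactor -6/11. Verdict: binomial (I4) applies (the 1F0 binomial series: exponent -11/5, x = 1/4). Hence: (-6/11) * (3/4)^(-11/5).

Key observation: from the first term -6/11: the two k-th powers (C = -6/11, x = 1/4) combine into one argument.
Step ratio: r(k) = (1/4) * (k+11/5) / [(k+1)] ; factor over Q: parameters, x = (1/4), and C = -6/11.


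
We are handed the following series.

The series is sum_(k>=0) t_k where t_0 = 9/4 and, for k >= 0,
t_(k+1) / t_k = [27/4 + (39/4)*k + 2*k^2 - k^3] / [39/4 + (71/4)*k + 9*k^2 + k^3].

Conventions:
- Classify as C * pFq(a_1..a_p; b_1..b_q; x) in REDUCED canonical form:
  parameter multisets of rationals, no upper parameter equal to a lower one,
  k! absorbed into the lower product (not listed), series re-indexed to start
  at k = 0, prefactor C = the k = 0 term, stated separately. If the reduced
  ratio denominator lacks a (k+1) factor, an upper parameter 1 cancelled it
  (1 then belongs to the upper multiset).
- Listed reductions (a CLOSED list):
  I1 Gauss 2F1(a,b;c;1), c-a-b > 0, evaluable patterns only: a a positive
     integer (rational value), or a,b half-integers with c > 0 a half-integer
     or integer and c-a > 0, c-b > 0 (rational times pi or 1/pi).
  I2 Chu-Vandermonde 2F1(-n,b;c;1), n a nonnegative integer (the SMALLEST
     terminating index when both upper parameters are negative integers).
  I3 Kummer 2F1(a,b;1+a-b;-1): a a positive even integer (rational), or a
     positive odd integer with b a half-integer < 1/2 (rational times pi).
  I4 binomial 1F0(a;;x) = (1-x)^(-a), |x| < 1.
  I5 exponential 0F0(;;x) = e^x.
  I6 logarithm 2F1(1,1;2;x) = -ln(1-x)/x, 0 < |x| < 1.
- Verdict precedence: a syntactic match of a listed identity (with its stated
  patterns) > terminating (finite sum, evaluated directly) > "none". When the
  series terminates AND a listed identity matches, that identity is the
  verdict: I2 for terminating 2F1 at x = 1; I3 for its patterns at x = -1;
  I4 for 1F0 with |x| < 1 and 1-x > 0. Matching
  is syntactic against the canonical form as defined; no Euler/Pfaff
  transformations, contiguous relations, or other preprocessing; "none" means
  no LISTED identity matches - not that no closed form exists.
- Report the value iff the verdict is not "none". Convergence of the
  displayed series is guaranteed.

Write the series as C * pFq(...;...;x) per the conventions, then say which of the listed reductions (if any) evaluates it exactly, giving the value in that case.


With C = 9/4: the canonical form is 2F1(-9/2, 1; 13/2; -1). Verdict: Kummer's theorem (I3) fires (x = -1; c = 13/2 equals 1+a-b for upper {-9/2, 1}: listed pattern). Its exact value is (6237/4096) * pi.

Key observation: x = (-1) and cancel k + 3/2 from the displayed ratio first; then prefactor 9/4.
Term ratio: r(k) = (-1) * (k-9/2) (k+1) / [(k+13/2) (k+1)] - rational in k. x = (-1); t_0 = 9/4; negate the roots.


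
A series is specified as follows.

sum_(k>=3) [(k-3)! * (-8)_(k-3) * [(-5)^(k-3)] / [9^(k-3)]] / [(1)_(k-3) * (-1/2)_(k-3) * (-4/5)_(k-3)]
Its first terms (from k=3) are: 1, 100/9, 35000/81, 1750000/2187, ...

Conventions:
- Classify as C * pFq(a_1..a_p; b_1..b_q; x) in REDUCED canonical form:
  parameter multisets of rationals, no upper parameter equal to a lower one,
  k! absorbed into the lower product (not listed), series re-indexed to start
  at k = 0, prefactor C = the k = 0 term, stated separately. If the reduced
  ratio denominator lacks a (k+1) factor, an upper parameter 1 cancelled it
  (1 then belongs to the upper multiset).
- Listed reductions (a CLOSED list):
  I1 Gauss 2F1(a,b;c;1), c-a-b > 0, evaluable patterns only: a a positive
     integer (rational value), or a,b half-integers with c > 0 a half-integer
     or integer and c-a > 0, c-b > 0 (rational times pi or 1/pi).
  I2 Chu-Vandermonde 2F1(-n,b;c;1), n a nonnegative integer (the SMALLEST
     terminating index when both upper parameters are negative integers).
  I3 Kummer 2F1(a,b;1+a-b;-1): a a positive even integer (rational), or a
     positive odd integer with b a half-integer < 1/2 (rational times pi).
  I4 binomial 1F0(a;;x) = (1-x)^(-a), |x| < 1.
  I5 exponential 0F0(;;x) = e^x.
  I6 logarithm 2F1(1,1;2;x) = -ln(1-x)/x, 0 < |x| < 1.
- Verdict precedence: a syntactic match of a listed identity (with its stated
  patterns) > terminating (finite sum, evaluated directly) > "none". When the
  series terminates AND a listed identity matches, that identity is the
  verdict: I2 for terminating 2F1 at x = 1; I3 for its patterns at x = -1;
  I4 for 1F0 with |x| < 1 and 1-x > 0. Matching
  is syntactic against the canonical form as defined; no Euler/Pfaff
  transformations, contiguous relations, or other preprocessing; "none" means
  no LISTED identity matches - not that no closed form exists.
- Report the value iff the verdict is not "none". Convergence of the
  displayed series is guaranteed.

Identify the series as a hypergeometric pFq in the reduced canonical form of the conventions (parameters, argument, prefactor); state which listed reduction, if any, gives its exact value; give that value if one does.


With C = 1: the canonical form is 2F2(-8, 1; -4/5, -1/2; -5/9). Verdict: terminating at k = 8: the factor (-8)_k kills every later term; summing the 9 survivors is exact. Hence: 8953656078167537111/5157457388294211.

First insight: with t_0 = 1, the two geometric factors (C = 1, x = -5/9) combine into one argument.
Term ratio: r(k) = (-5/9) * (k-8) (k+1) / [(k-4/5) (k-1/2) (k+1)] - rational; roots negated = parameters, x = (-5/9), C = 1.


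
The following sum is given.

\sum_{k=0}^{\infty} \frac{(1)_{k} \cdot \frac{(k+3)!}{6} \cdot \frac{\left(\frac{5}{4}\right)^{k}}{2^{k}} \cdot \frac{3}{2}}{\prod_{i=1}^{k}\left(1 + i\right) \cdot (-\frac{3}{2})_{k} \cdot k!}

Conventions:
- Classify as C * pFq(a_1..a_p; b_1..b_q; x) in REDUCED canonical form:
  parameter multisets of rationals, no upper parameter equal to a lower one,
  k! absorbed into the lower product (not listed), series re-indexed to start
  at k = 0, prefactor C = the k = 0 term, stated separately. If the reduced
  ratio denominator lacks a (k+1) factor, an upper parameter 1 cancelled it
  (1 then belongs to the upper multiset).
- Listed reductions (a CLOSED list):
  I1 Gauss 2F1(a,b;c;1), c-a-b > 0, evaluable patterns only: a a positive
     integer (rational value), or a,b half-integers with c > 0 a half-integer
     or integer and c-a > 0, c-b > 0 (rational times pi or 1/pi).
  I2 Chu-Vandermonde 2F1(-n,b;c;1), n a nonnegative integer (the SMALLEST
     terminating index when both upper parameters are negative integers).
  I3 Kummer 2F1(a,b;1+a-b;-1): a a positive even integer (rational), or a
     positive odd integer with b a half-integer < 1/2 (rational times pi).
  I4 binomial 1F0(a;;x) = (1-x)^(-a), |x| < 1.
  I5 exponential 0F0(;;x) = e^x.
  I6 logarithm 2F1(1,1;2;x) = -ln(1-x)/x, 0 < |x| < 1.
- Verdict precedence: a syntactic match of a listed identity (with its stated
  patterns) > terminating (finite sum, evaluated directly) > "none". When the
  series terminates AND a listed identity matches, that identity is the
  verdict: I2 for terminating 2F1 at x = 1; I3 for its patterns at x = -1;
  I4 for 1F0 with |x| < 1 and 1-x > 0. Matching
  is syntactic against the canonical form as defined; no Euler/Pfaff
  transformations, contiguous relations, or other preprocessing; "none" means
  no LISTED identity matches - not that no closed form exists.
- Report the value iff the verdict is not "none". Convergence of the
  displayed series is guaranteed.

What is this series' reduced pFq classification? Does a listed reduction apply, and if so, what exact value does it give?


The tell: x = \frac{5}{8} and the lower running product (prefactor 3/2) is a rising factorial.
Step ratio: r(k) = \frac{5}{8} * (k+1) (k+4) / [(k-\frac{3}{2}) (k+2) (k+1)] - rational; roots negated = parameters, x = \frac{5}{8}, C = \frac{3}{2}.

Reduced: x = \frac{5}{8}, 2F2, upper = {1, 4}, lower = {-\frac{3}{2}, 2}, C = \frac{3}{2}. Verdict: none here - no I1-I6 shape fits x = \frac{5}{8} with lower {-\frac{3}{2}, 2}.


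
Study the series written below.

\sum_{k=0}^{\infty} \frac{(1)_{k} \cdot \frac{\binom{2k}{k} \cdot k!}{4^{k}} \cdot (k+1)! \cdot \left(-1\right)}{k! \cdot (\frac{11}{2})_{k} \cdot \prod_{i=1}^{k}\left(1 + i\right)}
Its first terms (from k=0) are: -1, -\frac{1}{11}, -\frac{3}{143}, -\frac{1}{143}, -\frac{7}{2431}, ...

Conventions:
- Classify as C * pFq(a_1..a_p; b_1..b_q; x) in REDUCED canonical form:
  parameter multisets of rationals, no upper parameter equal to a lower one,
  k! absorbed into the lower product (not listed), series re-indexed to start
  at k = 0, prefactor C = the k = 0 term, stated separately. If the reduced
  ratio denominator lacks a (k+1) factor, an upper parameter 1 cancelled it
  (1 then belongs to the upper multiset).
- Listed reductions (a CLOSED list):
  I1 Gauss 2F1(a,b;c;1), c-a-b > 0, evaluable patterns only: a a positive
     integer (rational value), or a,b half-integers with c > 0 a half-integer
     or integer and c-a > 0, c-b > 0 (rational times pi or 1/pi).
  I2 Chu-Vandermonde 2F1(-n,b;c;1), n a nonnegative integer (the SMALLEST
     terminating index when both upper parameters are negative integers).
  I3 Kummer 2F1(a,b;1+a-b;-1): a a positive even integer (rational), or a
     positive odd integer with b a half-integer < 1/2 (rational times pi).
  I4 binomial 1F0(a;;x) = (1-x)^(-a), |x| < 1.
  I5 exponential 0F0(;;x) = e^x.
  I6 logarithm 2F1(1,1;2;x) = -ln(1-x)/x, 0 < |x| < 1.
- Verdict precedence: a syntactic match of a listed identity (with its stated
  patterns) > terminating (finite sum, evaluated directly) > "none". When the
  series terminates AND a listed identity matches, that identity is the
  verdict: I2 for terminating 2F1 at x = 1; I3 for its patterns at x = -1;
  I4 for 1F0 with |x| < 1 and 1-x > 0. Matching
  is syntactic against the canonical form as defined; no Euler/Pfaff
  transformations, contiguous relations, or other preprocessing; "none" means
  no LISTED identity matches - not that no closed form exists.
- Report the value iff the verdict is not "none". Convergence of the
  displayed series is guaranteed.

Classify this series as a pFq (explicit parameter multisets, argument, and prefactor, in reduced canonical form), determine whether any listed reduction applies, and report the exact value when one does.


Prefactor -1, argument 1: 2F1 with upper {\frac{1}{2}, 1} over lower {\frac{11}{2}}. Verdict: the Gauss summation I1 fires (x = 1: the Gamma ratio telescopes since c-a-b = 4 > 0 and a = 1 in Z>0). Exact value: -\frac{9}{8}.

Key observation: x = 1 and the parameter 2 appears in both the upper and lower lists and cancels.
Term ratio: r(k) = 1 * (k+\frac{1}{2}) (k+1) / [(k+\frac{11}{2}) (k+1)] - rational in k, leading ratio 1; with t_0 = -1, classification follows.


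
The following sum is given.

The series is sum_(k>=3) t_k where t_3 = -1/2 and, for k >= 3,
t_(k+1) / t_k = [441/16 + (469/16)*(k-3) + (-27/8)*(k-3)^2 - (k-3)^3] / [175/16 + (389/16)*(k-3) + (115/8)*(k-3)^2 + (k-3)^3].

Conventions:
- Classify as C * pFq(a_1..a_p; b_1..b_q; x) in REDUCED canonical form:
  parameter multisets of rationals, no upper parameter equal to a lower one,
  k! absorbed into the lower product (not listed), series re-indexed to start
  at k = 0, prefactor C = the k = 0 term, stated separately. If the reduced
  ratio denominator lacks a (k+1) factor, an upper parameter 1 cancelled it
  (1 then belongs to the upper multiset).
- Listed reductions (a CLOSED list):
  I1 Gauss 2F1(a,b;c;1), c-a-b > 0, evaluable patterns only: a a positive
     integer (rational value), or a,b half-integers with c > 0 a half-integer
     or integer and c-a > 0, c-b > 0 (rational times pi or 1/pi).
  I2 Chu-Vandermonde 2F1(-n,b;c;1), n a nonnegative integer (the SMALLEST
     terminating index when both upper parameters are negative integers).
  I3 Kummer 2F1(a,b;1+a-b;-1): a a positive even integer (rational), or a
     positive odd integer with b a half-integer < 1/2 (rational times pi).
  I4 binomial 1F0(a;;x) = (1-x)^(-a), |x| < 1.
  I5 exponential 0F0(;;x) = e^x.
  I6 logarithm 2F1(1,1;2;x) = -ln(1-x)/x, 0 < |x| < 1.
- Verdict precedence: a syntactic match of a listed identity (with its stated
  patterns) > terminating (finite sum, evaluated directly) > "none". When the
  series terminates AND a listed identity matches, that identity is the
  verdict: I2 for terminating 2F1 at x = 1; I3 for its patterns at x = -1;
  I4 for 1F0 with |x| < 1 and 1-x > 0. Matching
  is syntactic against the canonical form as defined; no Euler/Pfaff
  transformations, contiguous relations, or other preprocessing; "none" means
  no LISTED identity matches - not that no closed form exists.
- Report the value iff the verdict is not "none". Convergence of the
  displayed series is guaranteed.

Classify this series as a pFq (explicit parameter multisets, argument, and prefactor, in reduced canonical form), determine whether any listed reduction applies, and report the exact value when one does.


Classification (C = -1/2): 2F1 with upper {-9/2, 7}, lower {25/2}, argument x = -1. Verdict (x = -1): Kummer (I3) applies (x = -1; c = 25/2 equals 1+a-b for upper {-9/2, 7}: listed pattern). Hence: (-334639305/268435456) * pi.

Key step: t_0 = -1/2 here, and roots of the ratio polynomials (prefactor -1/2) are the negated parameters.
Consecutive-term ratio: r(k) = (-1) * (k-9/2) (k+7) / [(k+25/2) (k+1)] - rational in k. x = (-1); t_0 = -1/2; negate the roots.


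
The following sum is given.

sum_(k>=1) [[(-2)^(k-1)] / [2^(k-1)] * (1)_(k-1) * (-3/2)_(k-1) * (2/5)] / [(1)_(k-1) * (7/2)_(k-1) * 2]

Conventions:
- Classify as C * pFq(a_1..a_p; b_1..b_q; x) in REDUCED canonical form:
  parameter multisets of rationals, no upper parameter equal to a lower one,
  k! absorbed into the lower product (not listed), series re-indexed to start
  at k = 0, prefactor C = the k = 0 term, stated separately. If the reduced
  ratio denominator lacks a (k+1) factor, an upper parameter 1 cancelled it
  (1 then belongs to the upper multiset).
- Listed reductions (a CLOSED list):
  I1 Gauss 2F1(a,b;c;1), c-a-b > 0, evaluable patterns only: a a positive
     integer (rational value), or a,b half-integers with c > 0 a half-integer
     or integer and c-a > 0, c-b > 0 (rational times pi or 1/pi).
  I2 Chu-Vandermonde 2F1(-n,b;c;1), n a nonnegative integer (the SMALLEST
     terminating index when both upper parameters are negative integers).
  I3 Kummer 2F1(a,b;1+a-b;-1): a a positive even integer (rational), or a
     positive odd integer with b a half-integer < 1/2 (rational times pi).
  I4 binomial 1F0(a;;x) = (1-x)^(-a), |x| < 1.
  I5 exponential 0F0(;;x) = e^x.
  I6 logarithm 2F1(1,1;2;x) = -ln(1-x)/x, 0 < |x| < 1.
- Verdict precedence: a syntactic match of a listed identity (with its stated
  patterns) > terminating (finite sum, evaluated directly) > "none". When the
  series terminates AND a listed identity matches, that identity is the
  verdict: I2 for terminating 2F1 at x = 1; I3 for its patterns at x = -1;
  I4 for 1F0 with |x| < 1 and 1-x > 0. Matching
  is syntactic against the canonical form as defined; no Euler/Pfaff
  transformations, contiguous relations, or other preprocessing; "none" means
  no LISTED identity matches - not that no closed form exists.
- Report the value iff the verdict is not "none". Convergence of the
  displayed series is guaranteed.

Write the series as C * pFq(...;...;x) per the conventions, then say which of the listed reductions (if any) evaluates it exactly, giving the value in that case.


Reduced: x = -1, 2F1, upper = {-3/2, 1}, lower = {7/2}, C = 1/5. Verdict: the Kummer evaluation I3 applies (x = -1; c = 7/2 equals 1+a-b for upper {-3/2, 1}: listed pattern). Sum: (3/32) * pi.

Key observation: t_0 being 1/5, (1)_k (C = 1/5) is k! itself.
Term ratio: r(k) = (-1) * (k-3/2) (k+1) / [(k+7/2) (k+1)] - rational in k. x = (-1); t_0 = 1/5; negate the roots.


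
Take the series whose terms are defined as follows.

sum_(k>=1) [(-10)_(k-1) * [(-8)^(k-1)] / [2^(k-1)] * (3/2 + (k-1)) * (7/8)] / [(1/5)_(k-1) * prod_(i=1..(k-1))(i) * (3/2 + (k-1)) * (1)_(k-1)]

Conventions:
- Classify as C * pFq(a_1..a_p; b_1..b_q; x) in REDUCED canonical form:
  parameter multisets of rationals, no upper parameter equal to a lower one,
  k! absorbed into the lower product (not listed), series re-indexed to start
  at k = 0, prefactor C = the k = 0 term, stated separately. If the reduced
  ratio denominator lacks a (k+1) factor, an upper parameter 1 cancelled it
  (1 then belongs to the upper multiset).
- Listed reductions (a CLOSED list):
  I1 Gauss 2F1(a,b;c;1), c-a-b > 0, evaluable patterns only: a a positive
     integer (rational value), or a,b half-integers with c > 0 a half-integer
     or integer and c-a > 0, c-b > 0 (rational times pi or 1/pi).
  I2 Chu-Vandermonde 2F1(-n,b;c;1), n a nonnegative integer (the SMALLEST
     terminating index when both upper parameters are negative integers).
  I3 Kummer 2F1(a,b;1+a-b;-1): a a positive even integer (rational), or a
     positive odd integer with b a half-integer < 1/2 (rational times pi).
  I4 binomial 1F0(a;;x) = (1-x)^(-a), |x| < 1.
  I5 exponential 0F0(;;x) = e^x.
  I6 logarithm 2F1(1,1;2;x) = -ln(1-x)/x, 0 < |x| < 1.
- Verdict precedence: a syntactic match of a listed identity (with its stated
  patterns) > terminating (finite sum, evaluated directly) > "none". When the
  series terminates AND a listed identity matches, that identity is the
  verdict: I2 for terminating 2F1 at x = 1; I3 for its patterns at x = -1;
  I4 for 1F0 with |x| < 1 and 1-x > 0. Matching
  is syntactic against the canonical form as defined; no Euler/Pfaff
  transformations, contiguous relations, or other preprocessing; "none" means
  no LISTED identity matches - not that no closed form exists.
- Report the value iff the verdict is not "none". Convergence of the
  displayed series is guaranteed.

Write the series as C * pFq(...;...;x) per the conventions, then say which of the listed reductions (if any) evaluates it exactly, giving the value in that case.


Key observation: t_0 being 7/8, the two k-th powers (prefactor 7/8) combine into one argument.
Ratio: r(k) = (-4) * (k-10) / [(k+1/5) (k+1) (k+1)] - rational in k. x = (-4); t_0 = 7/8; negate the roots.

This is 7/8 * 1F2(-10; 1/5, 1; -4) in reduced canonical form. Verdict: terminating at k = 10: the factor (-10)_k kills every later term; summing the 11 survivors is exact. Its exact value is 2592951930004897/511972028568.


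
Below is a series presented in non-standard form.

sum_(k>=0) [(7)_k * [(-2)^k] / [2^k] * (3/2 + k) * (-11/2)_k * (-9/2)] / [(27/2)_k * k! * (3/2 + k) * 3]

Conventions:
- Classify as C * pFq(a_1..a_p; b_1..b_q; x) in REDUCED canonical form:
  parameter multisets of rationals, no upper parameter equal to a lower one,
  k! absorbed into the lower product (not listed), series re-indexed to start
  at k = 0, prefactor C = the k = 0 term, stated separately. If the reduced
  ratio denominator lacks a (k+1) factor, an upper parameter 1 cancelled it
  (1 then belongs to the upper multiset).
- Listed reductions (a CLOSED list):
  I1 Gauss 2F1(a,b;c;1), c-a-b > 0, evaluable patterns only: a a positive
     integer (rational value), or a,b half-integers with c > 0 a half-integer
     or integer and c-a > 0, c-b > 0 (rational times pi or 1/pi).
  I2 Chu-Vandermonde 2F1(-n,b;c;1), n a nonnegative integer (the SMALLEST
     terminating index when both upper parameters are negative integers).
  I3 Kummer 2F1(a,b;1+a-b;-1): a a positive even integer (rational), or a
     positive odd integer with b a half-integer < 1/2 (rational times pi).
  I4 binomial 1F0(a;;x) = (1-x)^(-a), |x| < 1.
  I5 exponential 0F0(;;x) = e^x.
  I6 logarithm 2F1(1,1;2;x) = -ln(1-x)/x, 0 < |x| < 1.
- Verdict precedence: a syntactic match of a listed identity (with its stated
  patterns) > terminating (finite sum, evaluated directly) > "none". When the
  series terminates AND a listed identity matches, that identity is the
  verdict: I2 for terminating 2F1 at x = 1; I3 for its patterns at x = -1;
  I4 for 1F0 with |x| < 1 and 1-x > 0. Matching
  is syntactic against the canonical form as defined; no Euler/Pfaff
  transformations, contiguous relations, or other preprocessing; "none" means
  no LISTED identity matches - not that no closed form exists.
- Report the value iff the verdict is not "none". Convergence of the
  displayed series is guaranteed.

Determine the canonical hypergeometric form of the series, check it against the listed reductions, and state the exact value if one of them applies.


First insight: with t_0 = -3/2, the constant factors (prefactor -3/2) combine into one prefactor.
Step ratio: r(k) = (-1) * (k-11/2) (k+7) / [(k+27/2) (k+1)] - rational in k. x = (-1); t_0 = -3/2; negate the roots.

Prefactor -3/2, argument -1: 2F1 with upper {-11/2, 7} over lower {27/2}. Verdict: this is Kummer's theorem (I3) (x = -1; c = 27/2 equals 1+a-b for upper {-11/2, 7}: listed pattern). Hence: (-2788660875/536870912) * pi.


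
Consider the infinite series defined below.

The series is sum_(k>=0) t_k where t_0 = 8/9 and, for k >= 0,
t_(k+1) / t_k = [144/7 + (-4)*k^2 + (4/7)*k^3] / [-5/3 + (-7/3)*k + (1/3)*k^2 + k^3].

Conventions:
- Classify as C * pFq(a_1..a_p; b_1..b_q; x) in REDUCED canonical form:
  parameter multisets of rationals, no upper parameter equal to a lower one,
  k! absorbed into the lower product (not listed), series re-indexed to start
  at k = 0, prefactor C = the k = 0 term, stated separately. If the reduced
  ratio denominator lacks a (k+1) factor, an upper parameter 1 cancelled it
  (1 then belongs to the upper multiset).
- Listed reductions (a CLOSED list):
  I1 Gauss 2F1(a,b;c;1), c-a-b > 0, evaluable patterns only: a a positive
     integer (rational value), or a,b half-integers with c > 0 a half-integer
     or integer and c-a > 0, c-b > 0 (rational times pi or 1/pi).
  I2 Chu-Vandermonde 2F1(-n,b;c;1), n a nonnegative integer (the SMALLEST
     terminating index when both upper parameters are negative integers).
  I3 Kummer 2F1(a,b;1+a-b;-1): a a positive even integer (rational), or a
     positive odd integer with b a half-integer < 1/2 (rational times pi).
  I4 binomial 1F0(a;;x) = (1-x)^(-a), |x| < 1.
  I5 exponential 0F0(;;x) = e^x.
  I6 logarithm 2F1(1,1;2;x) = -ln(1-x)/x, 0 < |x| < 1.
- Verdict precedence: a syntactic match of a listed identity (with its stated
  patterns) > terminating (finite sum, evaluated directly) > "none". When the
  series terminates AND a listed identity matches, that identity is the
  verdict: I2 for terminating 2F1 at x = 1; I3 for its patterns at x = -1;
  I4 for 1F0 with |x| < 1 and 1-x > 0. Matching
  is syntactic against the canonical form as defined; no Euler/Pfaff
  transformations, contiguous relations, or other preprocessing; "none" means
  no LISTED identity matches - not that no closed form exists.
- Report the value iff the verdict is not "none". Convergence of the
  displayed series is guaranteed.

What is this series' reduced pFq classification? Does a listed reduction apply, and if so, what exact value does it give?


The tell: x = (4/7) and the expanded ratio factors over Q; prefactor 8/9, roots give parameters.
Consecutive-term ratio: r(k) = (4/7) * (k-6) (k-3) (k+2) / [(k-5/3) (k+1) (k+1)] - rational; roots negated = parameters, x = (4/7), C = 8/9.

Classification (C = 8/9): 3F2 with upper {-6, -3, 2}, lower {-5/3, 1}, argument x = 4/7. Verdict: terminating. (-3)_k vanishes past k = 3, leaving a 4-term sum, computed directly. Its exact value is 4250776/15435.


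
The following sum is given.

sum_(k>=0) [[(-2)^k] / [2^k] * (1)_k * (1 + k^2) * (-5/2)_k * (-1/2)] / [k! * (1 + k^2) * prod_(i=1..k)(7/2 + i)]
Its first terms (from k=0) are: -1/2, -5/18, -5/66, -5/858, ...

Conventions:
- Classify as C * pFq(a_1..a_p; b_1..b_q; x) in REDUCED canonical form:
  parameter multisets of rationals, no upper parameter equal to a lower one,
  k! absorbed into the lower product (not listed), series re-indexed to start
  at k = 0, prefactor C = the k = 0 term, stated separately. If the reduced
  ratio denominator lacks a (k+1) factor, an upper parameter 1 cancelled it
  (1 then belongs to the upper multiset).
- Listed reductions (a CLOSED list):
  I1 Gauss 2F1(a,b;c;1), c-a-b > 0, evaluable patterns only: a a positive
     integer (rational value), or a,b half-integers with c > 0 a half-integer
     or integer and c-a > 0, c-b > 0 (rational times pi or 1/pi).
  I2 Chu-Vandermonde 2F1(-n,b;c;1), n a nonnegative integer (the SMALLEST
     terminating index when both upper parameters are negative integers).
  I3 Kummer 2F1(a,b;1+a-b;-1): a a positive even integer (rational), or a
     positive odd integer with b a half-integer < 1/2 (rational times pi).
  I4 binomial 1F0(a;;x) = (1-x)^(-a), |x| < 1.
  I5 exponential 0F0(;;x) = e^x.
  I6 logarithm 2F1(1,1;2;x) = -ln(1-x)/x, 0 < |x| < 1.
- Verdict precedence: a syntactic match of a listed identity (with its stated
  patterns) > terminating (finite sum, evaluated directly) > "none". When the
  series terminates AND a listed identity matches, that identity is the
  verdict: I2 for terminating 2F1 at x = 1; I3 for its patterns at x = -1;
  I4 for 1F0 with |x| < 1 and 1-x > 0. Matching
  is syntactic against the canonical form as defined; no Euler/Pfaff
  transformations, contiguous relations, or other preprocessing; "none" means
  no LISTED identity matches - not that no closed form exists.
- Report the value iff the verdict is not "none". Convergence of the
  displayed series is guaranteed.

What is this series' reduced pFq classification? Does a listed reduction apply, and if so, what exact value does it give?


x = -1 here; the reduced form reads 2F1, upper {-5/2, 1}, lower {9/2}, C = -1/2. Verdict at x = -1: the Kummer evaluation I3 matches (x = -1; c = 9/2 equals 1+a-b for upper {-5/2, 1}: listed pattern). Sum: (-35/128) * pi.

Key step: with t_0 = -1/2, the two k-th powers (prefactor -1/2) combine into one argument.
Step ratio: r(k) = (-1) * (k-5/2) (k+1) / [(k+9/2) (k+1)] ; factor over Q: parameters, x = (-1), and C = -1/2.


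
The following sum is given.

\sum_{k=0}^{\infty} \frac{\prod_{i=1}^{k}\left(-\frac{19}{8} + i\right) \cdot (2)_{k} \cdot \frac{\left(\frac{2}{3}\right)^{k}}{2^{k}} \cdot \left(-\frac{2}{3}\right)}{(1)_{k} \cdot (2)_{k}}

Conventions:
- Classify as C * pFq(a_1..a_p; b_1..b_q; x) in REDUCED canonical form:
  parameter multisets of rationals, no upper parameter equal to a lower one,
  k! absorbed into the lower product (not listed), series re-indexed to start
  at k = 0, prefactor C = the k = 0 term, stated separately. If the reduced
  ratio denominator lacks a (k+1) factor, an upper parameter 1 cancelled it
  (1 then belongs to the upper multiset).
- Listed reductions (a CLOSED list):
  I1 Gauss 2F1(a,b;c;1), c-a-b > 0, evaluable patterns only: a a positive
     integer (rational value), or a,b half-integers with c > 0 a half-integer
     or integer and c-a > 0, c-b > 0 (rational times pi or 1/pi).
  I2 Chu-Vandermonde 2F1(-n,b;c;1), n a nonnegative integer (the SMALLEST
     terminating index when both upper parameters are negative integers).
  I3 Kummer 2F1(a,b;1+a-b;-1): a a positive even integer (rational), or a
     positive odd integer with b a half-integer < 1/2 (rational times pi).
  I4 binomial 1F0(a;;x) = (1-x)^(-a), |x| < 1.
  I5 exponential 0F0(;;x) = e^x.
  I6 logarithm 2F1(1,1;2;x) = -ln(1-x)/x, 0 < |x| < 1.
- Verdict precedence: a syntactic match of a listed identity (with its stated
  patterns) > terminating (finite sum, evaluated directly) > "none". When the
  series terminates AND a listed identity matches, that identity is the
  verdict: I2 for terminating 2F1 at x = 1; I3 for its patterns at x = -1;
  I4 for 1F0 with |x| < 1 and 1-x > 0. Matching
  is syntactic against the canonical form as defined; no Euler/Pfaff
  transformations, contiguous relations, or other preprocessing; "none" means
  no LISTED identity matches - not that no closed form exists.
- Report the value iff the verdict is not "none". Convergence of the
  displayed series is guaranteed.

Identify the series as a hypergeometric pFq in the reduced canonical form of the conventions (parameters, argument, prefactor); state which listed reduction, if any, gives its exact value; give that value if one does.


Prefactor -\frac{2}{3}, argument \frac{1}{3}: 1F0 with upper {-\frac{11}{8}} over lower {-}. Verdict: the binomial series (I4) matches (the 1F0 binomial series: exponent 11/8, x = \frac{1}{3}). Hence: \left(-\frac{2}{3}\right) \cdot \left(\frac{2}{3}\right)^{\frac{11}{8}}.

Key step: from the first term -\frac{2}{3}: the running product (C = -2/3) telescopes to a rising factorial.
Ratio: r(k) = \frac{1}{3} * (k-\frac{11}{8}) / [(k+1)] ; factor over Q: parameters, x = \frac{1}{3}, and C = -\frac{2}{3}.


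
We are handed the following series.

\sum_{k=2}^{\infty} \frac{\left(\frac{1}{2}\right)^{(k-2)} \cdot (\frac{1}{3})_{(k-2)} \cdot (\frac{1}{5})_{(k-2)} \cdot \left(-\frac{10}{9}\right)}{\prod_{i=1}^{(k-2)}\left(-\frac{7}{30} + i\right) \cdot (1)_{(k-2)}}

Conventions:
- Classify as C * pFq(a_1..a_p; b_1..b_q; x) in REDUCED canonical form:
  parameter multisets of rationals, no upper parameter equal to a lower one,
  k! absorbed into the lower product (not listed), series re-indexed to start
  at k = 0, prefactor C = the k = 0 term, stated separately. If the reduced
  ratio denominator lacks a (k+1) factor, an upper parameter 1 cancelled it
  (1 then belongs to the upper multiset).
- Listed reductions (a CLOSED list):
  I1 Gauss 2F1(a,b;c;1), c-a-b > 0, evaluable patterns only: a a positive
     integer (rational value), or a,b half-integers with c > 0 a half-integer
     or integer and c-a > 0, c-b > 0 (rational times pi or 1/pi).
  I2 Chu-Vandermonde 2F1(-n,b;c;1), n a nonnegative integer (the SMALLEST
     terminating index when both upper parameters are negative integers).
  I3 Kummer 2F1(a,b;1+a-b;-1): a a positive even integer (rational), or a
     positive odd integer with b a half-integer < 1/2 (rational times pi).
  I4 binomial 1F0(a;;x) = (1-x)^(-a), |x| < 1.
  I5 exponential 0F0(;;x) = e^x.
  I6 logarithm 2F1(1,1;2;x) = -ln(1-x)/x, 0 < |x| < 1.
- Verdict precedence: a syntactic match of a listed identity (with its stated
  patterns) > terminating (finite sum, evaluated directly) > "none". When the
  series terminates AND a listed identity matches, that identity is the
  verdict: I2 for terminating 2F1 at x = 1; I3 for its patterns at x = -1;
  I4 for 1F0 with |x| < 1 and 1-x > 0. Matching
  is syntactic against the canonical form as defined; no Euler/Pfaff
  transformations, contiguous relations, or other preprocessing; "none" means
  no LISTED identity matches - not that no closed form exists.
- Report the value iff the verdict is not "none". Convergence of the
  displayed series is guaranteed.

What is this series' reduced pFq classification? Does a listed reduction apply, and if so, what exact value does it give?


Classification (C = -\frac{10}{9}): 2F1 with upper {\frac{1}{5}, \frac{1}{3}}, lower {\frac{23}{30}}, argument x = \frac{1}{2}. Verdict: none - at argument \frac{1}{2} the multisets {\frac{1}{5}, \frac{1}{3}} ; {\frac{23}{30}} match no listed identity.

Structural cue: with t_0 = -\frac{10}{9}, (1)_k (C = -10/9) is k! itself.
Consecutive-term ratio: r(k) = \frac{1}{2} * (k+\frac{1}{5}) (k+\frac{1}{3}) / [(k+\frac{23}{30}) (k+1)] ; factor over Q: parameters, x = \frac{1}{2}, and C = -\frac{10}{9}.
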